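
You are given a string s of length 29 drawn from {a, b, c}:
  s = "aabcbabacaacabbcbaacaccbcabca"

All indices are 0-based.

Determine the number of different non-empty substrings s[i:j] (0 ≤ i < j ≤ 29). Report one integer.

380

rank→(start, suffix):
  0 → (28, 'a')
  1 → (0, 'aabcbabacaacabbcbaacaccbcabca')
  2 → (9, 'aacabbcbaacaccbcabca')
  3 → (17, 'aacaccbcabca')
  4 → (5, 'abacaacabbcbaacaccbcabca')
  5 → (12, 'abbcbaacaccbcabca')
  6 → (25, 'abca')
  7 → (1, 'abcbabacaacabbcbaacaccbcabca')
  8 → (7, 'acaacabbcbaacaccbcabca')
  9 → (10, 'acabbcbaacaccbcabca')
  10 → (18, 'acaccbcabca')
  11 → (20, 'accbcabca')
  12 → (16, 'baacaccbcabca')
  13 → (4, 'babacaacabbcbaacaccbcabca')
  14 → (6, 'bacaacabbcbaacaccbcabca')
  15 → (13, 'bbcbaacaccbcabca')
  16 → (26, 'bca')
  17 → (23, 'bcabca')
  18 → (14, 'bcbaacaccbcabca')
  19 → (2, 'bcbabacaacabbcbaacaccbcabca')
  20 → (27, 'ca')
  21 → (8, 'caacabbcbaacaccbcabca')
  22 → (11, 'cabbcbaacaccbcabca')
  23 → (24, 'cabca')
  24 → (19, 'caccbcabca')
  25 → (15, 'cbaacaccbcabca')
  26 → (3, 'cbabacaacabbcbaacaccbcabca')
  27 → (22, 'cbcabca')
  28 → (21, 'ccbcabca')

SA = [28, 0, 9, 17, 5, 12, 25, 1, 7, 10, 18, 20, 16, 4, 6, 13, 26, 23, 14, 2, 27, 8, 11, 24, 19, 15, 3, 22, 21]
i: (SA[i-1],SA[i]) lcp shared
  1: (28,0) 1 'a'
  2: (0,9) 2 'aa'
  3: (9,17) 4 'aaca'
  4: (17,5) 1 'a'
  5: (5,12) 2 'ab'
  6: (12,25) 2 'ab'
  7: (25,1) 3 'abc'
  8: (1,7) 1 'a'
  9: (7,10) 3 'aca'
  10: (10,18) 3 'aca'
  11: (18,20) 2 'ac'
  12: (20,16) 0 ''
  13: (16,4) 2 'ba'
  14: (4,6) 2 'ba'
  15: (6,13) 1 'b'
  16: (13,26) 1 'b'
  17: (26,23) 3 'bca'
  18: (23,14) 2 'bc'
  19: (14,2) 4 'bcba'
  20: (2,27) 0 ''
  21: (27,8) 2 'ca'
  22: (8,11) 2 'ca'
  23: (11,24) 3 'cab'
  24: (24,19) 2 'ca'
  25: (19,15) 1 'c'
  26: (15,3) 3 'cba'
  27: (3,22) 2 'cb'
  28: (22,21) 1 'c'

n(n+1)/2 = 29·30/2 = 435
Σ LCP = 0 + 1 + 2 + 4 + 1 + 2 + 2 + 3 + 1 + 3 + 3 + 2 + 0 + 2 + 2 + 1 + 1 + 3 + 2 + 4 + 0 + 2 + 2 + 3 + 2 + 1 + 3 + 2 + 1 = 55
distinct = 435 − 55 = 380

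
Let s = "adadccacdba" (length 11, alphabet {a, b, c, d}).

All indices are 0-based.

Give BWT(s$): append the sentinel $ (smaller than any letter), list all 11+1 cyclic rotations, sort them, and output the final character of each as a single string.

rank  rotation      last
    0  $adadccacdba  a
    1  a$adadccacdb  b
    2  acdba$adadcc  c
    3  adadccacdba$  $
    4  adccacdba$ad  d
    5  ba$adadccacd  d
    6  cacdba$adadc  c
    7  ccacdba$adad  d
    8  cdba$adadcca  a
    9  dadccacdba$a  a
   10  dba$adadccac  c
   11  dccacdba$ada  a

abc$ddcdaaca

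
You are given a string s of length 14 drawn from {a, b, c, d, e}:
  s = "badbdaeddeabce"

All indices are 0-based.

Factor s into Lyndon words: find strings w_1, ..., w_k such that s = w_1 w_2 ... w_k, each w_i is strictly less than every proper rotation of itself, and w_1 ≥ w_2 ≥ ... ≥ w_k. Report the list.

["b", "adbdaedde", "abce"]

emit factor 1: 'b' (i=0, period=1)
emit factor 2: 'adbdaedde' (i=1, period=9)
emit factor 3: 'abce' (i=10, period=4)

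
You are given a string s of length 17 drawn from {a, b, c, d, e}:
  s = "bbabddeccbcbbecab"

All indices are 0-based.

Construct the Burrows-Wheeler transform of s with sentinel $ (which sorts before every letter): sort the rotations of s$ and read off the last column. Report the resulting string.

bcbab$ccabebcebdbd

rank  rotation            last
    0  $bbabddeccbcbbecab  b
    1  ab$bbabddeccbcbbec  c
    2  abddeccbcbbecab$bb  b
    3  b$bbabddeccbcbbeca  a
    4  babddeccbcbbecab$b  b
    5  bbabddeccbcbbecab$  $
    6  bbecab$bbabddeccbc  c
    7  bcbbecab$bbabddecc  c
    8  bddeccbcbbecab$bba  a
    9  becab$bbabddeccbcb  b
   10  cab$bbabddeccbcbbe  e
   11  cbbecab$bbabddeccb  b
   12  cbcbbecab$bbabddec  c
   13  ccbcbbecab$bbabdde  e
   14  ddeccbcbbecab$bbab  b
   15  deccbcbbecab$bbabd  d
   16  ecab$bbabddeccbcbb  b
   17  eccbcbbecab$bbabdd  d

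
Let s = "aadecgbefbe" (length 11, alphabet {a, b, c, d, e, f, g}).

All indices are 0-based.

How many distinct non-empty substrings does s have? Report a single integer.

61

sorted suffixes:
  #0 SA[0]=0  'aadecgbefbe'
  #1 SA[1]=1  'adecgbefbe'
  #2 SA[2]=9  'be'
  #3 SA[3]=6  'befbe'
  #4 SA[4]=4  'cgbefbe'
  #5 SA[5]=2  'decgbefbe'
  #6 SA[6]=10  'e'
  #7 SA[7]=3  'ecgbefbe'
  #8 SA[8]=7  'efbe'
  #9 SA[9]=8  'fbe'
  #10 SA[10]=5  'gbefbe'

SA = [0, 1, 9, 6, 4, 2, 10, 3, 7, 8, 5]
rank  pair      lcp
   1  s[0:],s[1:]  1  'a'
   2  s[1:],s[9:]  0  ''
   3  s[9:],s[6:]  2  'be'
   4  s[6:],s[4:]  0  ''
   5  s[4:],s[2:]  0  ''
   6  s[2:],s[10:]  0  ''
   7  s[10:],s[3:]  1  'e'
   8  s[3:],s[7:]  1  'e'
   9  s[7:],s[8:]  0  ''
  10  s[8:],s[5:]  0  ''

n(n+1)/2 = 11·12/2 = 66
Σ LCP = 0 + 1 + 0 + 2 + 0 + 0 + 0 + 1 + 1 + 0 + 0 = 5
distinct = 66 − 5 = 61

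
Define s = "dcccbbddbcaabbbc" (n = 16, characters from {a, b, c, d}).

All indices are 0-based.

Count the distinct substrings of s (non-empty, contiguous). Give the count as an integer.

120

rank→(start, suffix):
  0 → (10, 'aabbbc')
  1 → (11, 'abbbc')
  2 → (12, 'bbbc')
  3 → (13, 'bbc')
  4 → (4, 'bbddbcaabbbc')
  5 → (14, 'bc')
  6 → (8, 'bcaabbbc')
  7 → (5, 'bddbcaabbbc')
  8 → (15, 'c')
  9 → (9, 'caabbbc')
  10 → (3, 'cbbddbcaabbbc')
  11 → (2, 'ccbbddbcaabbbc')
  12 → (1, 'cccbbddbcaabbbc')
  13 → (7, 'dbcaabbbc')
  14 → (0, 'dcccbbddbcaabbbc')
  15 → (6, 'ddbcaabbbc')

SA = [10, 11, 12, 13, 4, 14, 8, 5, 15, 9, 3, 2, 1, 7, 0, 6]
i: (SA[i-1],SA[i]) lcp shared
  1: (10,11) 1 'a'
  2: (11,12) 0 ''
  3: (12,13) 2 'bb'
  4: (13,4) 2 'bb'
  5: (4,14) 1 'b'
  6: (14,8) 2 'bc'
  7: (8,5) 1 'b'
  8: (5,15) 0 ''
  9: (15,9) 1 'c'
  10: (9,3) 1 'c'
  11: (3,2) 1 'c'
  12: (2,1) 2 'cc'
  13: (1,7) 0 ''
  14: (7,0) 1 'd'
  15: (0,6) 1 'd'

n(n+1)/2 = 16·17/2 = 136
Σ LCP = 0 + 1 + 0 + 2 + 2 + 1 + 2 + 1 + 0 + 1 + 1 + 1 + 2 + 0 + 1 + 1 = 16
distinct = 136 − 16 = 120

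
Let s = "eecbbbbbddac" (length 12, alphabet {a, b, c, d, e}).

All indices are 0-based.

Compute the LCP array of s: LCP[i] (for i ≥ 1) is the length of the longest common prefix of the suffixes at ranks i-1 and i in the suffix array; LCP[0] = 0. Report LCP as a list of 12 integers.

rank | idx | suffix
   0 |  10 | ac
   1 |   3 | bbbbbddac
   2 |   4 | bbbbddac
   3 |   5 | bbbddac
   4 |   6 | bbddac
   5 |   7 | bddac
   6 |  11 | c
   7 |   2 | cbbbbbddac
   8 |   9 | dac
   9 |   8 | ddac
  10 |   1 | ecbbbbbddac
  11 |   0 | eecbbbbbddac

SA = [10, 3, 4, 5, 6, 7, 11, 2, 9, 8, 1, 0]
i: (SA[i-1],SA[i]) lcp shared
  1: (10,3) 0 ''
  2: (3,4) 4 'bbbb'
  3: (4,5) 3 'bbb'
  4: (5,6) 2 'bb'
  5: (6,7) 1 'b'
  6: (7,11) 0 ''
  7: (11,2) 1 'c'
  8: (2,9) 0 ''
  9: (9,8) 1 'd'
  10: (8,1) 0 ''
  11: (1,0) 1 'e'

[0, 0, 4, 3, 2, 1, 0, 1, 0, 1, 0, 1]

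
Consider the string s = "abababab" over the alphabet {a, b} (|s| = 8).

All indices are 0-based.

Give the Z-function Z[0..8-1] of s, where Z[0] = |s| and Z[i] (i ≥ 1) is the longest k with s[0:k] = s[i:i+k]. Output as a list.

[8, 0, 6, 0, 4, 0, 2, 0]

Z[0]=8
i=1: i≥r, start 0; Z[1]=0
i=2: i≥r, start 0; Z[2]=6 extend→box=[2,8)
i=3: min(r-i=5, Z[1]=0)=0; Z[3]=0
i=4: min(r-i=4, Z[2]=6)=4; Z[4]=4
i=5: min(r-i=3, Z[3]=0)=0; Z[5]=0
i=6: min(r-i=2, Z[4]=4)=2; Z[6]=2
i=7: min(r-i=1, Z[5]=0)=0; Z[7]=0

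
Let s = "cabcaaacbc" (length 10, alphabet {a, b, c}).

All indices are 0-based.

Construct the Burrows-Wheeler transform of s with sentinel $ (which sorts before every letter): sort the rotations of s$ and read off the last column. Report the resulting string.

ccacacabb$a

rank  rotation     last
    0  $cabcaaacbc  c
    1  aaacbc$cabc  c
    2  aacbc$cabca  a
    3  abcaaacbc$c  c
    4  acbc$cabcaa  a
    5  bc$cabcaaac  c
    6  bcaaacbc$ca  a
    7  c$cabcaaacb  b
    8  caaacbc$cab  b
    9  cabcaaacbc$  $
   10  cbc$cabcaaa  a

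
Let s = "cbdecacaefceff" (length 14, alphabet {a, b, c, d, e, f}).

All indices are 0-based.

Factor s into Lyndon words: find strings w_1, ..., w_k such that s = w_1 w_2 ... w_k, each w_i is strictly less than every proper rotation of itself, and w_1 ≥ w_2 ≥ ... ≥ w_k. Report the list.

emit factor 1: 'c' (i=0, period=1)
emit factor 2: 'bdec' (i=1, period=4)
emit factor 3: 'acaefceff' (i=5, period=9)

["c", "bdec", "acaefceff"]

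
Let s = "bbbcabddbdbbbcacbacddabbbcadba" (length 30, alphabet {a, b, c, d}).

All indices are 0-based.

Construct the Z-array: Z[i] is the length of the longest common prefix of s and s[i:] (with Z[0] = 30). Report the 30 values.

[30, 2, 1, 0, 0, 1, 0, 0, 1, 0, 5, 2, 1, 0, 0, 0, 1, 0, 0, 0, 0, 0, 5, 2, 1, 0, 0, 0, 1, 0]

Z[0]=30
i=1: i≥r, start 0; Z[1]=2 grow→box=[1,3)
i=2: min(r-i=1, Z[1]=2)=1; Z[2]=1
i=3: i≥r, start 0; Z[3]=0
i=4: i≥r, start 0; Z[4]=0
i=5: i≥r, start 0; Z[5]=1 grow→box=[5,6)
i=6: i≥r, start 0; Z[6]=0
i=7: i≥r, start 0; Z[7]=0
i=8: i≥r, start 0; Z[8]=1 grow→box=[8,9)
i=9: i≥r, start 0; Z[9]=0
i=10: i≥r, start 0; Z[10]=5 grow→box=[10,15)
i=11: min(r-i=4, Z[1]=2)=2; Z[11]=2
i=12: min(r-i=3, Z[2]=1)=1; Z[12]=1
i=13: min(r-i=2, Z[3]=0)=0; Z[13]=0
i=14: min(r-i=1, Z[4]=0)=0; Z[14]=0
i=15: i≥r, start 0; Z[15]=0
i=16: i≥r, start 0; Z[16]=1 grow→box=[16,17)
i=17: i≥r, start 0; Z[17]=0
i=18: i≥r, start 0; Z[18]=0
i=19: i≥r, start 0; Z[19]=0
i=20: i≥r, start 0; Z[20]=0
i=21: i≥r, start 0; Z[21]=0
i=22: i≥r, start 0; Z[22]=5 grow→box=[22,27)
i=23: min(r-i=4, Z[1]=2)=2; Z[23]=2
i=24: min(r-i=3, Z[2]=1)=1; Z[24]=1
i=25: min(r-i=2, Z[3]=0)=0; Z[25]=0
i=26: min(r-i=1, Z[4]=0)=0; Z[26]=0
i=27: i≥r, start 0; Z[27]=0
i=28: i≥r, start 0; Z[28]=1 grow→box=[28,29)
i=29: i≥r, start 0; Z[29]=0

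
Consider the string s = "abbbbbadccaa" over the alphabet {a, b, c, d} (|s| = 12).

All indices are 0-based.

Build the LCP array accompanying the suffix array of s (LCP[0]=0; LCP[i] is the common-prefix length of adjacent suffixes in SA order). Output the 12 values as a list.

[0, 1, 1, 1, 0, 1, 2, 3, 4, 0, 1, 0]

rank | idx | suffix
   0 |  11 | a
   1 |  10 | aa
   2 |   0 | abbbbbadccaa
   3 |   6 | adccaa
   4 |   5 | badccaa
   5 |   4 | bbadccaa
   6 |   3 | bbbadccaa
   7 |   2 | bbbbadccaa
   8 |   1 | bbbbbadccaa
   9 |   9 | caa
  10 |   8 | ccaa
  11 |   7 | dccaa

SA = [11, 10, 0, 6, 5, 4, 3, 2, 1, 9, 8, 7]
i: (SA[i-1],SA[i]) lcp shared
  1: (11,10) 1 'a'
  2: (10,0) 1 'a'
  3: (0,6) 1 'a'
  4: (6,5) 0 ''
  5: (5,4) 1 'b'
  6: (4,3) 2 'bb'
  7: (3,2) 3 'bbb'
  8: (2,1) 4 'bbbb'
  9: (1,9) 0 ''
  10: (9,8) 1 'c'
  11: (8,7) 0 ''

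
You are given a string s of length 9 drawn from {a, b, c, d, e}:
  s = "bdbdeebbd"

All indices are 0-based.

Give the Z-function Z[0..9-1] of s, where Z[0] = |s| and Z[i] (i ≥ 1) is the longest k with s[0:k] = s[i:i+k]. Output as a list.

Z[0]=9
i=1: outside box; Z[1]=0
i=2: outside box; Z[2]=2 extend→box=[2,4)
i=3: min(r-i=1, Z[1]=0)=0; Z[3]=0
i=4: outside box; Z[4]=0
i=5: outside box; Z[5]=0
i=6: outside box; Z[6]=1 extend→box=[6,7)
i=7: outside box; Z[7]=2 extend→box=[7,9)
i=8: min(r-i=1, Z[1]=0)=0; Z[8]=0

[9, 0, 2, 0, 0, 0, 1, 2, 0]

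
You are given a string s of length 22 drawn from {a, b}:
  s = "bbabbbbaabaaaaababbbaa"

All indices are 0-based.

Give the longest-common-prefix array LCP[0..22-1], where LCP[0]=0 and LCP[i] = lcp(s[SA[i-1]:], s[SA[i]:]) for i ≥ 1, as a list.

[0, 1, 2, 4, 3, 2, 4, 1, 3, 2, 4, 0, 3, 3, 2, 5, 1, 4, 3, 2, 5, 3]

sorted suffixes:
  #0 SA[0]=21  'a'
  #1 SA[1]=20  'aa'
  #2 SA[2]=10  'aaaaababbbaa'
  #3 SA[3]=11  'aaaababbbaa'
  #4 SA[4]=12  'aaababbbaa'
  #5 SA[5]=7  'aabaaaaababbbaa'
  #6 SA[6]=13  'aababbbaa'
  #7 SA[7]=8  'abaaaaababbbaa'
  #8 SA[8]=14  'ababbbaa'
  #9 SA[9]=16  'abbbaa'
  #10 SA[10]=2  'abbbbaabaaaaababbbaa'
  #11 SA[11]=19  'baa'
  #12 SA[12]=9  'baaaaababbbaa'
  #13 SA[13]=6  'baabaaaaababbbaa'
  #14 SA[14]=15  'babbbaa'
  #15 SA[15]=1  'babbbbaabaaaaababbbaa'
  #16 SA[16]=18  'bbaa'
  #17 SA[17]=5  'bbaabaaaaababbbaa'
  #18 SA[18]=0  'bbabbbbaabaaaaababbbaa'
  #19 SA[19]=17  'bbbaa'
  #20 SA[20]=4  'bbbaabaaaaababbbaa'
  #21 SA[21]=3  'bbbbaabaaaaababbbaa'

SA = [21, 20, 10, 11, 12, 7, 13, 8, 14, 16, 2, 19, 9, 6, 15, 1, 18, 5, 0, 17, 4, 3]
rank  pair      lcp
   1  s[21:],s[20:]  1  'a'
   2  s[20:],s[10:]  2  'aa'
   3  s[10:],s[11:]  4  'aaaa'
   4  s[11:],s[12:]  3  'aaa'
   5  s[12:],s[7:]  2  'aa'
   6  s[7:],s[13:]  4  'aaba'
   7  s[13:],s[8:]  1  'a'
   8  s[8:],s[14:]  3  'aba'
   9  s[14:],s[16:]  2  'ab'
  10  s[16:],s[2:]  4  'abbb'
  11  s[2:],s[19:]  0  ''
  12  s[19:],s[9:]  3  'baa'
  13  s[9:],s[6:]  3  'baa'
  14  s[6:],s[15:]  2  'ba'
  15  s[15:],s[1:]  5  'babbb'
  16  s[1:],s[18:]  1  'b'
  17  s[18:],s[5:]  4  'bbaa'
  18  s[5:],s[0:]  3  'bba'
  19  s[0:],s[17:]  2  'bb'
  20  s[17:],s[4:]  5  'bbbaa'
  21  s[4:],s[3:]  3  'bbb'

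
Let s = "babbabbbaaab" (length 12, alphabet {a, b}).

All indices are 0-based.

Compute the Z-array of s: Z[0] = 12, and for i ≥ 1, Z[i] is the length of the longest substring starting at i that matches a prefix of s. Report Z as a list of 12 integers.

Z[0]=12
i=1: fresh scan; Z[1]=0
i=2: fresh scan; Z[2]=1 extend→box=[2,3)
i=3: fresh scan; Z[3]=4 extend→box=[3,7)
i=4: min(r-i=3, Z[1]=0)=0; Z[4]=0
i=5: min(r-i=2, Z[2]=1)=1; Z[5]=1
i=6: min(r-i=1, Z[3]=4)=1; Z[6]=1
i=7: fresh scan; Z[7]=2 extend→box=[7,9)
i=8: min(r-i=1, Z[1]=0)=0; Z[8]=0
i=9: fresh scan; Z[9]=0
i=10: fresh scan; Z[10]=0
i=11: fresh scan; Z[11]=1 extend→box=[11,12)

[12, 0, 1, 4, 0, 1, 1, 2, 0, 0, 0, 1]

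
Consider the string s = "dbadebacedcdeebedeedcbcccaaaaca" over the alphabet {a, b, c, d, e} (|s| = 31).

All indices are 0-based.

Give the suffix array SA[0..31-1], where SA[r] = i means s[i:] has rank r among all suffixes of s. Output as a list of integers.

[30, 25, 26, 27, 28, 6, 2, 5, 1, 21, 14, 29, 24, 20, 23, 22, 10, 7, 0, 19, 9, 3, 11, 16, 4, 13, 18, 8, 15, 12, 17]

rank | idx | suffix
   0 |  30 | a
   1 |  25 | aaaaca
   2 |  26 | aaaca
   3 |  27 | aaca
   4 |  28 | aca
   5 |   6 | acedcdeebedeedcbcccaaaaca
   6 |   2 | adebacedcdeebedeedcbcccaaaaca
   7 |   5 | bacedcdeebedeedcbcccaaaaca
   8 |   1 | badebacedcdeebedeedcbcccaaaaca
   9 |  21 | bcccaaaaca
  10 |  14 | bedeedcbcccaaaaca
  11 |  29 | ca
  12 |  24 | caaaaca
  13 |  20 | cbcccaaaaca
  14 |  23 | ccaaaaca
  15 |  22 | cccaaaaca
  16 |  10 | cdeebedeedcbcccaaaaca
  17 |   7 | cedcdeebedeedcbcccaaaaca
  18 |   0 | dbadebacedcdeebedeedcbcccaaaaca
  19 |  19 | dcbcccaaaaca
  20 |   9 | dcdeebedeedcbcccaaaaca
  21 |   3 | debacedcdeebedeedcbcccaaaaca
  22 |  11 | deebedeedcbcccaaaaca
  23 |  16 | deedcbcccaaaaca
  24 |   4 | ebacedcdeebedeedcbcccaaaaca
  25 |  13 | ebedeedcbcccaaaaca
  26 |  18 | edcbcccaaaaca
  27 |   8 | edcdeebedeedcbcccaaaaca
  28 |  15 | edeedcbcccaaaaca
  29 |  12 | eebedeedcbcccaaaaca
  30 |  17 | eedcbcccaaaaca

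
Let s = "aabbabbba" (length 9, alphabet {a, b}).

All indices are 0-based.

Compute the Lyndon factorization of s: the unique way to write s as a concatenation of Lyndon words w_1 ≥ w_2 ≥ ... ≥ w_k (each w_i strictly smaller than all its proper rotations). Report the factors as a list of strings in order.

["aabbabbb", "a"]

emit factor 1: 'aabbabbb' (i=0, period=8)
emit factor 2: 'a' (i=8, period=1)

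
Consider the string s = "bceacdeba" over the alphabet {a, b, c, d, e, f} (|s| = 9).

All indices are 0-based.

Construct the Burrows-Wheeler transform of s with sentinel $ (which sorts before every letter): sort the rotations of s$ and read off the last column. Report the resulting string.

abee$abccd

rank  rotation    last
    0  $bceacdeba  a
    1  a$bceacdeb  b
    2  acdeba$bce  e
    3  ba$bceacde  e
    4  bceacdeba$  $
    5  cdeba$bcea  a
    6  ceacdeba$b  b
    7  deba$bceac  c
    8  eacdeba$bc  c
    9  eba$bceacd  d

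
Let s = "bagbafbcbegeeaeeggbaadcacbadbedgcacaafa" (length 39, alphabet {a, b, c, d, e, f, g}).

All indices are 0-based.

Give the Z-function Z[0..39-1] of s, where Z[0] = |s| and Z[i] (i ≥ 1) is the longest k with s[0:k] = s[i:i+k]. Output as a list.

Z[0]=39
i=1: fresh scan; Z[1]=0
i=2: fresh scan; Z[2]=0
i=3: fresh scan; Z[3]=2 scan→box=[3,5)
i=4: min(r-i=1, Z[1]=0)=0; Z[4]=0
i=5: fresh scan; Z[5]=0
i=6: fresh scan; Z[6]=1 scan→box=[6,7)
i=7: fresh scan; Z[7]=0
i=8: fresh scan; Z[8]=1 scan→box=[8,9)
i=9: fresh scan; Z[9]=0
i=10: fresh scan; Z[10]=0
i=11: fresh scan; Z[11]=0
i=12: fresh scan; Z[12]=0
i=13: fresh scan; Z[13]=0
i=14: fresh scan; Z[14]=0
i=15: fresh scan; Z[15]=0
i=16: fresh scan; Z[16]=0
i=17: fresh scan; Z[17]=0
i=18: fresh scan; Z[18]=2 scan→box=[18,20)
i=19: min(r-i=1, Z[1]=0)=0; Z[19]=0
i=20: fresh scan; Z[20]=0
i=21: fresh scan; Z[21]=0
i=22: fresh scan; Z[22]=0
i=23: fresh scan; Z[23]=0
i=24: fresh scan; Z[24]=0
i=25: fresh scan; Z[25]=2 scan→box=[25,27)
i=26: min(r-i=1, Z[1]=0)=0; Z[26]=0
i=27: fresh scan; Z[27]=0
i=28: fresh scan; Z[28]=1 scan→box=[28,29)
i=29: fresh scan; Z[29]=0
i=30: fresh scan; Z[30]=0
i=31: fresh scan; Z[31]=0
i=32: fresh scan; Z[32]=0
i=33: fresh scan; Z[33]=0
i=34: fresh scan; Z[34]=0
i=35: fresh scan; Z[35]=0
i=36: fresh scan; Z[36]=0
i=37: fresh scan; Z[37]=0
i=38: fresh scan; Z[38]=0

[39, 0, 0, 2, 0, 0, 1, 0, 1, 0, 0, 0, 0, 0, 0, 0, 0, 0, 2, 0, 0, 0, 0, 0, 0, 2, 0, 0, 1, 0, 0, 0, 0, 0, 0, 0, 0, 0, 0]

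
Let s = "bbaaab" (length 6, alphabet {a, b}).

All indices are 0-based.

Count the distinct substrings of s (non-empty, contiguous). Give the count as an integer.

sorted suffixes:
  #0 SA[0]=2  'aaab'
  #1 SA[1]=3  'aab'
  #2 SA[2]=4  'ab'
  #3 SA[3]=5  'b'
  #4 SA[4]=1  'baaab'
  #5 SA[5]=0  'bbaaab'

SA = [2, 3, 4, 5, 1, 0]
rank  pair      lcp
   1  s[2:],s[3:]  2  'aa'
   2  s[3:],s[4:]  1  'a'
   3  s[4:],s[5:]  0  ''
   4  s[5:],s[1:]  1  'b'
   5  s[1:],s[0:]  1  'b'

n(n+1)/2 = 6·7/2 = 21
Σ LCP = 0 + 2 + 1 + 0 + 1 + 1 = 5
distinct = 21 − 5 = 16

16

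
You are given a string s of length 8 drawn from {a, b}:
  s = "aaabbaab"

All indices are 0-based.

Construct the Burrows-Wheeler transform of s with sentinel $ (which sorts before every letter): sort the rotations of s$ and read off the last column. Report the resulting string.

rank  rotation   last
    0  $aaabbaab  b
    1  aaabbaab$  $
    2  aab$aaabb  b
    3  aabbaab$a  a
    4  ab$aaabba  a
    5  abbaab$aa  a
    6  b$aaabbaa  a
    7  baab$aaab  b
    8  bbaab$aaa  a

b$baaaaba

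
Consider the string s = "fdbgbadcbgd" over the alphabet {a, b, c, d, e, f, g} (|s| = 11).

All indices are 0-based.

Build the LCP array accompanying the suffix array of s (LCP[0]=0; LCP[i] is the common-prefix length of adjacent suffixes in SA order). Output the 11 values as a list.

rank | idx | suffix
   0 |   5 | adcbgd
   1 |   4 | badcbgd
   2 |   2 | bgbadcbgd
   3 |   8 | bgd
   4 |   7 | cbgd
   5 |  10 | d
   6 |   1 | dbgbadcbgd
   7 |   6 | dcbgd
   8 |   0 | fdbgbadcbgd
   9 |   3 | gbadcbgd
  10 |   9 | gd

SA = [5, 4, 2, 8, 7, 10, 1, 6, 0, 3, 9]
i: (SA[i-1],SA[i]) lcp shared
  1: (5,4) 0 ''
  2: (4,2) 1 'b'
  3: (2,8) 2 'bg'
  4: (8,7) 0 ''
  5: (7,10) 0 ''
  6: (10,1) 1 'd'
  7: (1,6) 1 'd'
  8: (6,0) 0 ''
  9: (0,3) 0 ''
  10: (3,9) 1 'g'

[0, 0, 1, 2, 0, 0, 1, 1, 0, 0, 1]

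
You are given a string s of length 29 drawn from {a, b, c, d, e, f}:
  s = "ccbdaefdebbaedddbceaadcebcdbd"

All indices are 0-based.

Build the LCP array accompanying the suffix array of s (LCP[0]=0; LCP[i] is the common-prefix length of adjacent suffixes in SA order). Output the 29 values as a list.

sorted suffixes:
  #0 SA[0]=19  'aadcebcdbd'
  #1 SA[1]=20  'adcebcdbd'
  #2 SA[2]=11  'aedddbceaadcebcdbd'
  #3 SA[3]=4  'aefdebbaedddbceaadcebcdbd'
  #4 SA[4]=10  'baedddbceaadcebcdbd'
  #5 SA[5]=9  'bbaedddbceaadcebcdbd'
  #6 SA[6]=24  'bcdbd'
  #7 SA[7]=16  'bceaadcebcdbd'
  #8 SA[8]=27  'bd'
  #9 SA[9]=2  'bdaefdebbaedddbceaadcebcdbd'
  #10 SA[10]=1  'cbdaefdebbaedddbceaadcebcdbd'
  #11 SA[11]=0  'ccbdaefdebbaedddbceaadcebcdbd'
  #12 SA[12]=25  'cdbd'
  #13 SA[13]=17  'ceaadcebcdbd'
  #14 SA[14]=22  'cebcdbd'
  #15 SA[15]=28  'd'
  #16 SA[16]=3  'daefdebbaedddbceaadcebcdbd'
  #17 SA[17]=15  'dbceaadcebcdbd'
  #18 SA[18]=26  'dbd'
  #19 SA[19]=21  'dcebcdbd'
  #20 SA[20]=14  'ddbceaadcebcdbd'
  #21 SA[21]=13  'dddbceaadcebcdbd'
  #22 SA[22]=7  'debbaedddbceaadcebcdbd'
  #23 SA[23]=18  'eaadcebcdbd'
  #24 SA[24]=8  'ebbaedddbceaadcebcdbd'
  #25 SA[25]=23  'ebcdbd'
  #26 SA[26]=12  'edddbceaadcebcdbd'
  #27 SA[27]=5  'efdebbaedddbceaadcebcdbd'
  #28 SA[28]=6  'fdebbaedddbceaadcebcdbd'

SA = [19, 20, 11, 4, 10, 9, 24, 16, 27, 2, 1, 0, 25, 17, 22, 28, 3, 15, 26, 21, 14, 13, 7, 18, 8, 23, 12, 5, 6]
rank  pair      lcp
   1  s[19:],s[20:]  1  'a'
   2  s[20:],s[11:]  1  'a'
   3  s[11:],s[4:]  2  'ae'
   4  s[4:],s[10:]  0  ''
   5  s[10:],s[9:]  1  'b'
   6  s[9:],s[24:]  1  'b'
   7  s[24:],s[16:]  2  'bc'
   8  s[16:],s[27:]  1  'b'
   9  s[27:],s[2:]  2  'bd'
  10  s[2:],s[1:]  0  ''
  11  s[1:],s[0:]  1  'c'
  12  s[0:],s[25:]  1  'c'
  13  s[25:],s[17:]  1  'c'
  14  s[17:],s[22:]  2  'ce'
  15  s[22:],s[28:]  0  ''
  16  s[28:],s[3:]  1  'd'
  17  s[3:],s[15:]  1  'd'
  18  s[15:],s[26:]  2  'db'
  19  s[26:],s[21:]  1  'd'
  20  s[21:],s[14:]  1  'd'
  21  s[14:],s[13:]  2  'dd'
  22  s[13:],s[7:]  1  'd'
  23  s[7:],s[18:]  0  ''
  24  s[18:],s[8:]  1  'e'
  25  s[8:],s[23:]  2  'eb'
  26  s[23:],s[12:]  1  'e'
  27  s[12:],s[5:]  1  'e'
  28  s[5:],s[6:]  0  ''

[0, 1, 1, 2, 0, 1, 1, 2, 1, 2, 0, 1, 1, 1, 2, 0, 1, 1, 2, 1, 1, 2, 1, 0, 1, 2, 1, 1, 0]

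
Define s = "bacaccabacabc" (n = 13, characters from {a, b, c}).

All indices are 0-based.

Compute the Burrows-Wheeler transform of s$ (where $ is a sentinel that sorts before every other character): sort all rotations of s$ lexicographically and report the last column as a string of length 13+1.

cccbbca$abcaaa

rank  rotation        last
    0  $bacaccabacabc  c
    1  abacabc$bacacc  c
    2  abc$bacaccabac  c
    3  acabc$bacaccab  b
    4  acaccabacabc$b  b
    5  accabacabc$bac  c
    6  bacabc$bacacca  a
    7  bacaccabacabc$  $
    8  bc$bacaccabaca  a
    9  c$bacaccabacab  b
   10  cabacabc$bacac  c
   11  cabc$bacaccaba  a
   12  caccabacabc$ba  a
   13  ccabacabc$baca  a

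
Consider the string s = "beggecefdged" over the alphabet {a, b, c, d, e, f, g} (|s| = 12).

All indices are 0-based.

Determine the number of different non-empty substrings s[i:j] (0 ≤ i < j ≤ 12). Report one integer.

sorted suffixes:
  #0 SA[0]=0  'beggecefdged'
  #1 SA[1]=5  'cefdged'
  #2 SA[2]=11  'd'
  #3 SA[3]=8  'dged'
  #4 SA[4]=4  'ecefdged'
  #5 SA[5]=10  'ed'
  #6 SA[6]=6  'efdged'
  #7 SA[7]=1  'eggecefdged'
  #8 SA[8]=7  'fdged'
  #9 SA[9]=3  'gecefdged'
  #10 SA[10]=9  'ged'
  #11 SA[11]=2  'ggecefdged'

SA = [0, 5, 11, 8, 4, 10, 6, 1, 7, 3, 9, 2]
rank  pair      lcp
   1  s[0:],s[5:]  0  ''
   2  s[5:],s[11:]  0  ''
   3  s[11:],s[8:]  1  'd'
   4  s[8:],s[4:]  0  ''
   5  s[4:],s[10:]  1  'e'
   6  s[10:],s[6:]  1  'e'
   7  s[6:],s[1:]  1  'e'
   8  s[1:],s[7:]  0  ''
   9  s[7:],s[3:]  0  ''
  10  s[3:],s[9:]  2  'ge'
  11  s[9:],s[2:]  1  'g'

n(n+1)/2 = 12·13/2 = 78
Σ LCP = 0 + 0 + 0 + 1 + 0 + 1 + 1 + 1 + 0 + 0 + 2 + 1 = 7
distinct = 78 − 7 = 71

71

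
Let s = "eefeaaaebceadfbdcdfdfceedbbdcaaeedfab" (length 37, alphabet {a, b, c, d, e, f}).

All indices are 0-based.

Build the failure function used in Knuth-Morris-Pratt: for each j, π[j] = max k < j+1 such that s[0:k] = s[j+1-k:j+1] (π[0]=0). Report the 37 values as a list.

[0, 1, 0, 1, 0, 0, 0, 1, 0, 0, 1, 0, 0, 0, 0, 0, 0, 0, 0, 0, 0, 0, 1, 2, 0, 0, 0, 0, 0, 0, 0, 1, 2, 0, 0, 0, 0]

π[0] = 0
j=1 s[j]='e': π[1]=1 (border 'e')
j=2 s[j]='f': k: 1→0; π[2]=0 (border '')
j=3 s[j]='e': π[3]=1 (border 'e')
j=4 s[j]='a': k: 1→0; π[4]=0 (border '')
j=5 s[j]='a': π[5]=0 (border '')
j=6 s[j]='a': π[6]=0 (border '')
j=7 s[j]='e': π[7]=1 (border 'e')
j=8 s[j]='b': k: 1→0; π[8]=0 (border '')
j=9 s[j]='c': π[9]=0 (border '')
j=10 s[j]='e': π[10]=1 (border 'e')
j=11 s[j]='a': k: 1→0; π[11]=0 (border '')
j=12 s[j]='d': π[12]=0 (border '')
j=13 s[j]='f': π[13]=0 (border '')
j=14 s[j]='b': π[14]=0 (border '')
j=15 s[j]='d': π[15]=0 (border '')
j=16 s[j]='c': π[16]=0 (border '')
j=17 s[j]='d': π[17]=0 (border '')
j=18 s[j]='f': π[18]=0 (border '')
j=19 s[j]='d': π[19]=0 (border '')
j=20 s[j]='f': π[20]=0 (border '')
j=21 s[j]='c': π[21]=0 (border '')
j=22 s[j]='e': π[22]=1 (border 'e')
j=23 s[j]='e': π[23]=2 (border 'ee')
j=24 s[j]='d': k: 2→1→0; π[24]=0 (border '')
j=25 s[j]='b': π[25]=0 (border '')
j=26 s[j]='b': π[26]=0 (border '')
j=27 s[j]='d': π[27]=0 (border '')
j=28 s[j]='c': π[28]=0 (border '')
j=29 s[j]='a': π[29]=0 (border '')
j=30 s[j]='a': π[30]=0 (border '')
j=31 s[j]='e': π[31]=1 (border 'e')
j=32 s[j]='e': π[32]=2 (border 'ee')
j=33 s[j]='d': k: 2→1→0; π[33]=0 (border '')
j=34 s[j]='f': π[34]=0 (border '')
j=35 s[j]='a': π[35]=0 (border '')
j=36 s[j]='b': π[36]=0 (border '')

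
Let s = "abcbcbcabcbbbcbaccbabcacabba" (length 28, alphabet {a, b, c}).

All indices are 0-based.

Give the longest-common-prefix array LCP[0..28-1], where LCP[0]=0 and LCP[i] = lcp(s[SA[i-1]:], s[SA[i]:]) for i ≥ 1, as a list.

[0, 1, 2, 3, 4, 1, 2, 0, 2, 2, 1, 2, 2, 1, 3, 2, 3, 3, 4, 0, 3, 2, 1, 3, 2, 2, 3, 1]

sorted suffixes:
  #0 SA[0]=27  'a'
  #1 SA[1]=24  'abba'
  #2 SA[2]=19  'abcacabba'
  #3 SA[3]=7  'abcbbbcbaccbabcacabba'
  #4 SA[4]=0  'abcbcbcabcbbbcbaccbabcacabba'
  #5 SA[5]=22  'acabba'
  #6 SA[6]=15  'accbabcacabba'
  #7 SA[7]=26  'ba'
  #8 SA[8]=18  'babcacabba'
  #9 SA[9]=14  'baccbabcacabba'
  #10 SA[10]=25  'bba'
  #11 SA[11]=10  'bbbcbaccbabcacabba'
  #12 SA[12]=11  'bbcbaccbabcacabba'
  #13 SA[13]=5  'bcabcbbbcbaccbabcacabba'
  #14 SA[14]=20  'bcacabba'
  #15 SA[15]=12  'bcbaccbabcacabba'
  #16 SA[16]=8  'bcbbbcbaccbabcacabba'
  #17 SA[17]=3  'bcbcabcbbbcbaccbabcacabba'
  #18 SA[18]=1  'bcbcbcabcbbbcbaccbabcacabba'
  #19 SA[19]=23  'cabba'
  #20 SA[20]=6  'cabcbbbcbaccbabcacabba'
  #21 SA[21]=21  'cacabba'
  #22 SA[22]=17  'cbabcacabba'
  #23 SA[23]=13  'cbaccbabcacabba'
  #24 SA[24]=9  'cbbbcbaccbabcacabba'
  #25 SA[25]=4  'cbcabcbbbcbaccbabcacabba'
  #26 SA[26]=2  'cbcbcabcbbbcbaccbabcacabba'
  #27 SA[27]=16  'ccbabcacabba'

SA = [27, 24, 19, 7, 0, 22, 15, 26, 18, 14, 25, 10, 11, 5, 20, 12, 8, 3, 1, 23, 6, 21, 17, 13, 9, 4, 2, 16]
rank  pair      lcp
   1  s[27:],s[24:]  1  'a'
   2  s[24:],s[19:]  2  'ab'
   3  s[19:],s[7:]  3  'abc'
   4  s[7:],s[0:]  4  'abcb'
   5  s[0:],s[22:]  1  'a'
   6  s[22:],s[15:]  2  'ac'
   7  s[15:],s[26:]  0  ''
   8  s[26:],s[18:]  2  'ba'
   9  s[18:],s[14:]  2  'ba'
  10  s[14:],s[25:]  1  'b'
  11  s[25:],s[10:]  2  'bb'
  12  s[10:],s[11:]  2  'bb'
  13  s[11:],s[5:]  1  'b'
  14  s[5:],s[20:]  3  'bca'
  15  s[20:],s[12:]  2  'bc'
  16  s[12:],s[8:]  3  'bcb'
  17  s[8:],s[3:]  3  'bcb'
  18  s[3:],s[1:]  4  'bcbc'
  19  s[1:],s[23:]  0  ''
  20  s[23:],s[6:]  3  'cab'
  21  s[6:],s[21:]  2  'ca'
  22  s[21:],s[17:]  1  'c'
  23  s[17:],s[13:]  3  'cba'
  24  s[13:],s[9:]  2  'cb'
  25  s[9:],s[4:]  2  'cb'
  26  s[4:],s[2:]  3  'cbc'
  27  s[2:],s[16:]  1  'c'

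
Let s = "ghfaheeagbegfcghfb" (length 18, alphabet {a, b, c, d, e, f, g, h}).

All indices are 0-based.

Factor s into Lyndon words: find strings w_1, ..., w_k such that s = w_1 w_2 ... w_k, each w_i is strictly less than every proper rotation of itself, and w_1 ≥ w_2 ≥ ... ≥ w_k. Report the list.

["gh", "f", "ahee", "agbegfcghfb"]

emit factor 1: 'gh' (i=0, period=2)
emit factor 2: 'f' (i=2, period=1)
emit factor 3: 'ahee' (i=3, period=4)
emit factor 4: 'agbegfcghfb' (i=7, period=11)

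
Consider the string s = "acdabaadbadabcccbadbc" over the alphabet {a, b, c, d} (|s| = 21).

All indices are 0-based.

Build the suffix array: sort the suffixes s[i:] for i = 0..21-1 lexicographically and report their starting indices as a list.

[5, 3, 11, 0, 9, 6, 17, 4, 8, 16, 19, 12, 20, 15, 14, 13, 1, 2, 10, 7, 18]

rank→(start, suffix):
  0 → (5, 'aadbadabcccbadbc')
  1 → (3, 'abaadbadabcccbadbc')
  2 → (11, 'abcccbadbc')
  3 → (0, 'acdabaadbadabcccbadbc')
  4 → (9, 'adabcccbadbc')
  5 → (6, 'adbadabcccbadbc')
  6 → (17, 'adbc')
  7 → (4, 'baadbadabcccbadbc')
  8 → (8, 'badabcccbadbc')
  9 → (16, 'badbc')
  10 → (19, 'bc')
  11 → (12, 'bcccbadbc')
  12 → (20, 'c')
  13 → (15, 'cbadbc')
  14 → (14, 'ccbadbc')
  15 → (13, 'cccbadbc')
  16 → (1, 'cdabaadbadabcccbadbc')
  17 → (2, 'dabaadbadabcccbadbc')
  18 → (10, 'dabcccbadbc')
  19 → (7, 'dbadabcccbadbc')
  20 → (18, 'dbc')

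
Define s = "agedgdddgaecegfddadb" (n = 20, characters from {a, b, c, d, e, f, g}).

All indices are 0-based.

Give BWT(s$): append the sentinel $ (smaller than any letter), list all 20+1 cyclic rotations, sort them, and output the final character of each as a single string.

bdg$dedafgddeagcgddae

rank  rotation               last
    0  $agedgdddgaecegfddadb  b
    1  adb$agedgdddgaecegfdd  d
    2  aecegfddadb$agedgdddg  g
    3  agedgdddgaecegfddadb$  $
    4  b$agedgdddgaecegfddad  d
    5  cegfddadb$agedgdddgae  e
    6  dadb$agedgdddgaecegfd  d
    7  db$agedgdddgaecegfdda  a
    8  ddadb$agedgdddgaecegf  f
    9  dddgaecegfddadb$agedg  g
   10  ddgaecegfddadb$agedgd  d
   11  dgaecegfddadb$agedgdd  d
   12  dgdddgaecegfddadb$age  e
   13  ecegfddadb$agedgdddga  a
   14  edgdddgaecegfddadb$ag  g
   15  egfddadb$agedgdddgaec  c
   16  fddadb$agedgdddgaeceg  g
   17  gaecegfddadb$agedgddd  d
   18  gdddgaecegfddadb$aged  d
   19  gedgdddgaecegfddadb$a  a
   20  gfddadb$agedgdddgaece  e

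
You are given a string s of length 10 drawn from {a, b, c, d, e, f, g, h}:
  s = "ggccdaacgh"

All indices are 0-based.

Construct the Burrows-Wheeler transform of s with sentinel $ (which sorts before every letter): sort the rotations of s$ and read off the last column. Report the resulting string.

hdagcacg$cg

rank  rotation     last
    0  $ggccdaacgh  h
    1  aacgh$ggccd  d
    2  acgh$ggccda  a
    3  ccdaacgh$gg  g
    4  cdaacgh$ggc  c
    5  cgh$ggccdaa  a
    6  daacgh$ggcc  c
    7  gccdaacgh$g  g
    8  ggccdaacgh$  $
    9  gh$ggccdaac  c
   10  h$ggccdaacg  g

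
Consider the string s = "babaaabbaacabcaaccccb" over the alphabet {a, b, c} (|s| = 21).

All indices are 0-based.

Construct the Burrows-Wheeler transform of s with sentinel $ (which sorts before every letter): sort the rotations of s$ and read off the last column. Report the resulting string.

rank  rotation                last
    0  $babaaabbaacabcaaccccb  b
    1  aaabbaacabcaaccccb$bab  b
    2  aabbaacabcaaccccb$baba  a
    3  aacabcaaccccb$babaaabb  b
    4  aaccccb$babaaabbaacabc  c
    5  abaaabbaacabcaaccccb$b  b
    6  abbaacabcaaccccb$babaa  a
    7  abcaaccccb$babaaabbaac  c
    8  acabcaaccccb$babaaabba  a
    9  accccb$babaaabbaacabca  a
   10  b$babaaabbaacabcaacccc  c
   11  baaabbaacabcaaccccb$ba  a
   12  baacabcaaccccb$babaaab  b
   13  babaaabbaacabcaaccccb$  $
   14  bbaacabcaaccccb$babaaa  a
   15  bcaaccccb$babaaabbaaca  a
   16  caaccccb$babaaabbaacab  b
   17  cabcaaccccb$babaaabbaa  a
   18  cb$babaaabbaacabcaaccc  c
   19  ccb$babaaabbaacabcaacc  c
   20  cccb$babaaabbaacabcaac  c
   21  ccccb$babaaabbaacabcaa  a

bbabcbacaacab$aabaccca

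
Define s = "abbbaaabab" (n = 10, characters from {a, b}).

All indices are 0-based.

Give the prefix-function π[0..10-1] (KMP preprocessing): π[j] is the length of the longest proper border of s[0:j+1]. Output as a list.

π[0] = 0
j=1 s[j]='b': π[1]=0 (border '')
j=2 s[j]='b': π[2]=0 (border '')
j=3 s[j]='b': π[3]=0 (border '')
j=4 s[j]='a': π[4]=1 (border 'a')
j=5 s[j]='a': k: 1→0; π[5]=1 (border 'a')
j=6 s[j]='a': k: 1→0; π[6]=1 (border 'a')
j=7 s[j]='b': π[7]=2 (border 'ab')
j=8 s[j]='a': k: 2→0; π[8]=1 (border 'a')
j=9 s[j]='b': π[9]=2 (border 'ab')

[0, 0, 0, 0, 1, 1, 1, 2, 1, 2]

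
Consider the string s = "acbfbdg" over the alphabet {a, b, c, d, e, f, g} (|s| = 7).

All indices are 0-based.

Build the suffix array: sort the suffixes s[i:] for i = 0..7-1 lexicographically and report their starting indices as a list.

rank→(start, suffix):
  0 → (0, 'acbfbdg')
  1 → (4, 'bdg')
  2 → (2, 'bfbdg')
  3 → (1, 'cbfbdg')
  4 → (5, 'dg')
  5 → (3, 'fbdg')
  6 → (6, 'g')

[0, 4, 2, 1, 5, 3, 6]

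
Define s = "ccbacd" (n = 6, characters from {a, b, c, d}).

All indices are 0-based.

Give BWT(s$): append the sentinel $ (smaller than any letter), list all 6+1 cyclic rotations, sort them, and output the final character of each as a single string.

rank  rotation last
    0  $ccbacd  d
    1  acd$ccb  b
    2  bacd$cc  c
    3  cbacd$c  c
    4  ccbacd$  $
    5  cd$ccba  a
    6  d$ccbac  c

dbcc$ac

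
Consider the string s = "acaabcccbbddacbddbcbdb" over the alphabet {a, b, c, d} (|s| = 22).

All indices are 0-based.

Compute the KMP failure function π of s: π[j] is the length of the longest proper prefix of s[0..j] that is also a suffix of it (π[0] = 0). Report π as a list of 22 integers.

[0, 0, 1, 1, 0, 0, 0, 0, 0, 0, 0, 0, 1, 2, 0, 0, 0, 0, 0, 0, 0, 0]

π[0] = 0
j=1 s[j]='c': π[1]=0 (border '')
j=2 s[j]='a': π[2]=1 (border 'a')
j=3 s[j]='a': k: 1→0; π[3]=1 (border 'a')
j=4 s[j]='b': k: 1→0; π[4]=0 (border '')
j=5 s[j]='c': π[5]=0 (border '')
j=6 s[j]='c': π[6]=0 (border '')
j=7 s[j]='c': π[7]=0 (border '')
j=8 s[j]='b': π[8]=0 (border '')
j=9 s[j]='b': π[9]=0 (border '')
j=10 s[j]='d': π[10]=0 (border '')
j=11 s[j]='d': π[11]=0 (border '')
j=12 s[j]='a': π[12]=1 (border 'a')
j=13 s[j]='c': π[13]=2 (border 'ac')
j=14 s[j]='b': k: 2→0; π[14]=0 (border '')
j=15 s[j]='d': π[15]=0 (border '')
j=16 s[j]='d': π[16]=0 (border '')
j=17 s[j]='b': π[17]=0 (border '')
j=18 s[j]='c': π[18]=0 (border '')
j=19 s[j]='b': π[19]=0 (border '')
j=20 s[j]='d': π[20]=0 (border '')
j=21 s[j]='b': π[21]=0 (border '')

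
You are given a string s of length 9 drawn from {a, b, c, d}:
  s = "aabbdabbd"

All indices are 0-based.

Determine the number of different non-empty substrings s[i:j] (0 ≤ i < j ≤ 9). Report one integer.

rank | idx | suffix
   0 |   0 | aabbdabbd
   1 |   5 | abbd
   2 |   1 | abbdabbd
   3 |   6 | bbd
   4 |   2 | bbdabbd
   5 |   7 | bd
   6 |   3 | bdabbd
   7 |   8 | d
   8 |   4 | dabbd

SA = [0, 5, 1, 6, 2, 7, 3, 8, 4]
[i] adj suffixes → lcp
  [1] 0/5 → 1 ('a')
  [2] 5/1 → 4 ('abbd')
  [3] 1/6 → 0 ('')
  [4] 6/2 → 3 ('bbd')
  [5] 2/7 → 1 ('b')
  [6] 7/3 → 2 ('bd')
  [7] 3/8 → 0 ('')
  [8] 8/4 → 1 ('d')

n(n+1)/2 = 9·10/2 = 45
Σ LCP = 0 + 1 + 4 + 0 + 3 + 1 + 2 + 0 + 1 = 12
distinct = 45 − 12 = 33

33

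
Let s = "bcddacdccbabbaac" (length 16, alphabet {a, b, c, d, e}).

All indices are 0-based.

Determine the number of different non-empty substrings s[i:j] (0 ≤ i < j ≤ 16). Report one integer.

sorted suffixes:
  #0 SA[0]=13  'aac'
  #1 SA[1]=10  'abbaac'
  #2 SA[2]=14  'ac'
  #3 SA[3]=4  'acdccbabbaac'
  #4 SA[4]=12  'baac'
  #5 SA[5]=9  'babbaac'
  #6 SA[6]=11  'bbaac'
  #7 SA[7]=0  'bcddacdccbabbaac'
  #8 SA[8]=15  'c'
  #9 SA[9]=8  'cbabbaac'
  #10 SA[10]=7  'ccbabbaac'
  #11 SA[11]=5  'cdccbabbaac'
  #12 SA[12]=1  'cddacdccbabbaac'
  #13 SA[13]=3  'dacdccbabbaac'
  #14 SA[14]=6  'dccbabbaac'
  #15 SA[15]=2  'ddacdccbabbaac'

SA = [13, 10, 14, 4, 12, 9, 11, 0, 15, 8, 7, 5, 1, 3, 6, 2]
[i] adj suffixes → lcp
  [1] 13/10 → 1 ('a')
  [2] 10/14 → 1 ('a')
  [3] 14/4 → 2 ('ac')
  [4] 4/12 → 0 ('')
  [5] 12/9 → 2 ('ba')
  [6] 9/11 → 1 ('b')
  [7] 11/0 → 1 ('b')
  [8] 0/15 → 0 ('')
  [9] 15/8 → 1 ('c')
  [10] 8/7 → 1 ('c')
  [11] 7/5 → 1 ('c')
  [12] 5/1 → 2 ('cd')
  [13] 1/3 → 0 ('')
  [14] 3/6 → 1 ('d')
  [15] 6/2 → 1 ('d')

n(n+1)/2 = 16·17/2 = 136
Σ LCP = 0 + 1 + 1 + 2 + 0 + 2 + 1 + 1 + 0 + 1 + 1 + 1 + 2 + 0 + 1 + 1 = 15
distinct = 136 − 15 = 121

121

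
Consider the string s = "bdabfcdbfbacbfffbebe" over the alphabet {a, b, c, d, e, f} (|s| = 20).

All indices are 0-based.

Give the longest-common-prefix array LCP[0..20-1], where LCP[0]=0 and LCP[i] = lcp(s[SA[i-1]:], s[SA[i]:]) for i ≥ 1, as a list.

rank | idx | suffix
   0 |   2 | abfcdbfbacbfffbebe
   1 |  10 | acbfffbebe
   2 |   9 | bacbfffbebe
   3 |   0 | bdabfcdbfbacbfffbebe
   4 |  18 | be
   5 |  16 | bebe
   6 |   7 | bfbacbfffbebe
   7 |   3 | bfcdbfbacbfffbebe
   8 |  12 | bfffbebe
   9 |  11 | cbfffbebe
  10 |   5 | cdbfbacbfffbebe
  11 |   1 | dabfcdbfbacbfffbebe
  12 |   6 | dbfbacbfffbebe
  13 |  19 | e
  14 |  17 | ebe
  15 |   8 | fbacbfffbebe
  16 |  15 | fbebe
  17 |   4 | fcdbfbacbfffbebe
  18 |  14 | ffbebe
  19 |  13 | fffbebe

SA = [2, 10, 9, 0, 18, 16, 7, 3, 12, 11, 5, 1, 6, 19, 17, 8, 15, 4, 14, 13]
i: (SA[i-1],SA[i]) lcp shared
  1: (2,10) 1 'a'
  2: (10,9) 0 ''
  3: (9,0) 1 'b'
  4: (0,18) 1 'b'
  5: (18,16) 2 'be'
  6: (16,7) 1 'b'
  7: (7,3) 2 'bf'
  8: (3,12) 2 'bf'
  9: (12,11) 0 ''
  10: (11,5) 1 'c'
  11: (5,1) 0 ''
  12: (1,6) 1 'd'
  13: (6,19) 0 ''
  14: (19,17) 1 'e'
  15: (17,8) 0 ''
  16: (8,15) 2 'fb'
  17: (15,4) 1 'f'
  18: (4,14) 1 'f'
  19: (14,13) 2 'ff'

[0, 1, 0, 1, 1, 2, 1, 2, 2, 0, 1, 0, 1, 0, 1, 0, 2, 1, 1, 2]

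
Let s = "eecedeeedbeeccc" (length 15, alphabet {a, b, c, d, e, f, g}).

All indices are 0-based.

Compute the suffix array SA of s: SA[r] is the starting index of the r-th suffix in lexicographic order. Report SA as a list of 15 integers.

[9, 14, 13, 12, 2, 8, 4, 11, 1, 7, 3, 10, 0, 6, 5]

rank | idx | suffix
   0 |   9 | beeccc
   1 |  14 | c
   2 |  13 | cc
   3 |  12 | ccc
   4 |   2 | cedeeedbeeccc
   5 |   8 | dbeeccc
   6 |   4 | deeedbeeccc
   7 |  11 | eccc
   8 |   1 | ecedeeedbeeccc
   9 |   7 | edbeeccc
  10 |   3 | edeeedbeeccc
  11 |  10 | eeccc
  12 |   0 | eecedeeedbeeccc
  13 |   6 | eedbeeccc
  14 |   5 | eeedbeeccc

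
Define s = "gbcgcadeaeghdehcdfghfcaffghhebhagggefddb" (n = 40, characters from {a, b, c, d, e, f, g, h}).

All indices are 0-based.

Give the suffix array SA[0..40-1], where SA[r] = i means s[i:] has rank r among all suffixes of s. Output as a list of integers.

[5, 8, 22, 31, 39, 1, 29, 4, 21, 15, 2, 38, 37, 6, 12, 16, 7, 28, 35, 9, 13, 20, 36, 23, 17, 24, 0, 3, 34, 33, 32, 10, 18, 25, 30, 14, 11, 27, 19, 26]

rank→(start, suffix):
  0 → (5, 'adeaeghdehcdfghfcaffghhebhagggefddb')
  1 → (8, 'aeghdehcdfghfcaffghhebhagggefddb')
  2 → (22, 'affghhebhagggefddb')
  3 → (31, 'agggefddb')
  4 → (39, 'b')
  5 → (1, 'bcgcadeaeghdehcdfghfcaffghhebhagggefddb')
  6 → (29, 'bhagggefddb')
  7 → (4, 'cadeaeghdehcdfghfcaffghhebhagggefddb')
  8 → (21, 'caffghhebhagggefddb')
  9 → (15, 'cdfghfcaffghhebhagggefddb')
  10 → (2, 'cgcadeaeghdehcdfghfcaffghhebhagggefddb')
  11 → (38, 'db')
  12 → (37, 'ddb')
  13 → (6, 'deaeghdehcdfghfcaffghhebhagggefddb')
  14 → (12, 'dehcdfghfcaffghhebhagggefddb')
  15 → (16, 'dfghfcaffghhebhagggefddb')
  16 → (7, 'eaeghdehcdfghfcaffghhebhagggefddb')
  17 → (28, 'ebhagggefddb')
  18 → (35, 'efddb')
  19 → (9, 'eghdehcdfghfcaffghhebhagggefddb')
  20 → (13, 'ehcdfghfcaffghhebhagggefddb')
  21 → (20, 'fcaffghhebhagggefddb')
  22 → (36, 'fddb')
  23 → (23, 'ffghhebhagggefddb')
  24 → (17, 'fghfcaffghhebhagggefddb')
  25 → (24, 'fghhebhagggefddb')
  26 → (0, 'gbcgcadeaeghdehcdfghfcaffghhebhagggefddb')
  27 → (3, 'gcadeaeghdehcdfghfcaffghhebhagggefddb')
  28 → (34, 'gefddb')
  29 → (33, 'ggefddb')
  30 → (32, 'gggefddb')
  31 → (10, 'ghdehcdfghfcaffghhebhagggefddb')
  32 → (18, 'ghfcaffghhebhagggefddb')
  33 → (25, 'ghhebhagggefddb')
  34 → (30, 'hagggefddb')
  35 → (14, 'hcdfghfcaffghhebhagggefddb')
  36 → (11, 'hdehcdfghfcaffghhebhagggefddb')
  37 → (27, 'hebhagggefddb')
  38 → (19, 'hfcaffghhebhagggefddb')
  39 → (26, 'hhebhagggefddb')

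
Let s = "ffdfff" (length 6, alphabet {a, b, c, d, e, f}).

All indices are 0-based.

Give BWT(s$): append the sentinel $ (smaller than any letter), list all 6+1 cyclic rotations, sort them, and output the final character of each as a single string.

rank  rotation last
    0  $ffdfff  f
    1  dfff$ff  f
    2  f$ffdff  f
    3  fdfff$f  f
    4  ff$ffdf  f
    5  ffdfff$  $
    6  fff$ffd  d

fffff$d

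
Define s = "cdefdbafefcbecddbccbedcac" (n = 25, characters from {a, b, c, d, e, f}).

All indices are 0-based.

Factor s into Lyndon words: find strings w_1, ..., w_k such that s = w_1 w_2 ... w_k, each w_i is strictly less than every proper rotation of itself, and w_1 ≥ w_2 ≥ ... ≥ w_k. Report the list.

emit factor 1: 'cdefd' (i=0, period=5)
emit factor 2: 'b' (i=5, period=1)
emit factor 3: 'afefcbecddbccbedc' (i=6, period=17)
emit factor 4: 'ac' (i=23, period=2)

["cdefd", "b", "afefcbecddbccbedc", "ac"]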